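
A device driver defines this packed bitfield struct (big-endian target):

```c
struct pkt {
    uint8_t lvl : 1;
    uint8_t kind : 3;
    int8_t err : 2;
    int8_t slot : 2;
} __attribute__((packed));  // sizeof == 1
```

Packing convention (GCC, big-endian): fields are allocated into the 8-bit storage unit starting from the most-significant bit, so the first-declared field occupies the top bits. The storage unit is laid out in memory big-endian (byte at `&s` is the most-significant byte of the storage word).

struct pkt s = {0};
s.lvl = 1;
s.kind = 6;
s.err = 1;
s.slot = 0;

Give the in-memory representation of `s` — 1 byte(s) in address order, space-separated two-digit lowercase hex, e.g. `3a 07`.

lvl (1b) val=1 bits=0x1 at bit 7: 0x80
kind (3b) val=6 bits=0x6 at bit 4: 0xe0
err (2b) val=1 bits=0x1 at bit 2: 0xe4
slot (2b) val=0 bits=0x0 at bit 0: 0xe4
word = 0xe4 → big-endian bytes:
  [0]=0xe4

e4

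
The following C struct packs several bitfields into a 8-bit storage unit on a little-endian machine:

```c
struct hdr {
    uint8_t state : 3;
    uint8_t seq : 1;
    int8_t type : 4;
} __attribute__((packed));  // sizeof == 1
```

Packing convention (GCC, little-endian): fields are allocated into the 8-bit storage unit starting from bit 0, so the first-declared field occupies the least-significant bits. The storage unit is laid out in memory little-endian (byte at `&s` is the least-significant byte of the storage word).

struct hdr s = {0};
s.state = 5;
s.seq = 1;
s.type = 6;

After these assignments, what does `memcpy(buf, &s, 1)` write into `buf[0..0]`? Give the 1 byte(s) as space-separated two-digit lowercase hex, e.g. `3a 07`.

[0+:3] state=5 & 0x7 = 0x5; word=0x05
[3+:1] seq=1 & 0x1 = 0x1; word=0x0d
[4+:4] type=6 & 0xf = 0x6; word=0x6d
word = 0x6d → little-endian bytes:
  [0]=0x6d

6d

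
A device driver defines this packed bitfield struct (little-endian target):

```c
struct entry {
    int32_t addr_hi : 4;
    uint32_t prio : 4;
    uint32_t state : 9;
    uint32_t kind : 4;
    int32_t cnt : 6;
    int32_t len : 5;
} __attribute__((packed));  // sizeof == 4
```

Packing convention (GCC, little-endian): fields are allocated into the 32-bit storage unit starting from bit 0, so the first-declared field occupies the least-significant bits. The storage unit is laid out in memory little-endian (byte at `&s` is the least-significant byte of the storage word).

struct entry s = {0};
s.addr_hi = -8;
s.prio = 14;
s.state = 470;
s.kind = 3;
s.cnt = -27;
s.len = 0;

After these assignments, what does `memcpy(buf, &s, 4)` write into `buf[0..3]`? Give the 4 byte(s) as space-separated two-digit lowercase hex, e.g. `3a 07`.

e8 d6 a7 04

[0+:4] addr_hi=-8 & 0xf = 0x8; word=0x00000008
[4+:4] prio=14 & 0xf = 0xe; word=0x000000e8
[8+:9] state=470 & 0x1ff = 0x1d6; word=0x0001d6e8
[17+:4] kind=3 & 0xf = 0x3; word=0x0007d6e8
[21+:6] cnt=-27 & 0x3f = 0x25; word=0x04a7d6e8
[27+:5] len=0 & 0x1f = 0x0; word=0x04a7d6e8
word = 0x04a7d6e8 → little-endian bytes:
  [0]=0xe8  [1]=0xd6  [2]=0xa7  [3]=0x04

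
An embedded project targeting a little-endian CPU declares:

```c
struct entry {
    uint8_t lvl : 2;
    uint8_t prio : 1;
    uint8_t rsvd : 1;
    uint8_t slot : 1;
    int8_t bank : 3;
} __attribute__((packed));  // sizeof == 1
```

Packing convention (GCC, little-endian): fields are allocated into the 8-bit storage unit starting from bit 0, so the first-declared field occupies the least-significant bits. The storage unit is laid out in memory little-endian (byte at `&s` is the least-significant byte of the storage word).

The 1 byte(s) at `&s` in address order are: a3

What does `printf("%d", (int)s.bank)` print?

-3

[0]=0xa3 (little-endian) → word 0xa3
lvl [0+:2] = (word>>0) & 0x3 = 3
prio [2+:1] = (word>>2) & 0x1 = 0
rsvd [3+:1] = (word>>3) & 0x1 = 0
slot [4+:1] = (word>>4) & 0x1 = 0
bank [5+:3] = (word>>5) & 0x7 = 5  ←
bank signed 3b, MSB=1: 5 - 8 = -3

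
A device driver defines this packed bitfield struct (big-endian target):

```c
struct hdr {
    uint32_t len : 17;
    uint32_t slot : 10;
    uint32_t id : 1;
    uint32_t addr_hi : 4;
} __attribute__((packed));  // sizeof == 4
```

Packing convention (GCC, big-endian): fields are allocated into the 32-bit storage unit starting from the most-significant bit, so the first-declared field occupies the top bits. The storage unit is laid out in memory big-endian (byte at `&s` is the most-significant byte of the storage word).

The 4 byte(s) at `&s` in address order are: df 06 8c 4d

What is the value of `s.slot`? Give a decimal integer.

[0]=0xdf [1]=0x06 [2]=0x8c [3]=0x4d (big-endian) → word 0xdf068c4d
len [15+:17] = (word>>15) & 0x1ffff = 114189
slot [5+:10] = (word>>5) & 0x3ff = 98  ←
id [4+:1] = (word>>4) & 0x1 = 0
addr_hi [0+:4] = (word>>0) & 0xf = 13

98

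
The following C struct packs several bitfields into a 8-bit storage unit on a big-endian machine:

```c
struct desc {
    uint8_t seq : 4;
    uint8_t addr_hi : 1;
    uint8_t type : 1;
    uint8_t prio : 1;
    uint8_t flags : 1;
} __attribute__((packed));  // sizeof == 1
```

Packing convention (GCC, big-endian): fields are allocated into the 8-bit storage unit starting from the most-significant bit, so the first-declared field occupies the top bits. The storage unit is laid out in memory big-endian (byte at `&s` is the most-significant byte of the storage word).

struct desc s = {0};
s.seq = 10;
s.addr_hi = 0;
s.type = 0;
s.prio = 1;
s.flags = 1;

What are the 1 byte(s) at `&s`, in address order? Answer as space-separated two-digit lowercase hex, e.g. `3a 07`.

seq (4b) val=10 bits=0xa at bit 4: 0xa0
addr_hi (1b) val=0 bits=0x0 at bit 3: 0xa0
type (1b) val=0 bits=0x0 at bit 2: 0xa0
prio (1b) val=1 bits=0x1 at bit 1: 0xa2
flags (1b) val=1 bits=0x1 at bit 0: 0xa3
word = 0xa3 → big-endian bytes:
  [0]=0xa3

a3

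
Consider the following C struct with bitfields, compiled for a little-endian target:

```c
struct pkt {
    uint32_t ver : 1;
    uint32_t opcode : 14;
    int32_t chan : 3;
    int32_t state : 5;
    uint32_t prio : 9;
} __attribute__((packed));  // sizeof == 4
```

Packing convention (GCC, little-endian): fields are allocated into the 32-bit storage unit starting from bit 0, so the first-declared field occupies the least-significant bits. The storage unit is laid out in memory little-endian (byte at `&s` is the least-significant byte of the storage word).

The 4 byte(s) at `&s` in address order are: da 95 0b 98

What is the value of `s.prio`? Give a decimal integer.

[0]=0xda [1]=0x95 [2]=0x0b [3]=0x98 (little-endian) → word 0x980b95da
ver:1 @ bit 0 → (0x980b95da>>0)&0x1 = 0x0
opcode:14 @ bit 1 → (0x980b95da>>1)&0x3fff = 0xaed
chan:3 @ bit 15 → (0x980b95da>>15)&0x7 = 0x7
state:5 @ bit 18 → (0x980b95da>>18)&0x1f = 0x2
prio:9 @ bit 23 → (0x980b95da>>23)&0x1ff = 0x130  ←

304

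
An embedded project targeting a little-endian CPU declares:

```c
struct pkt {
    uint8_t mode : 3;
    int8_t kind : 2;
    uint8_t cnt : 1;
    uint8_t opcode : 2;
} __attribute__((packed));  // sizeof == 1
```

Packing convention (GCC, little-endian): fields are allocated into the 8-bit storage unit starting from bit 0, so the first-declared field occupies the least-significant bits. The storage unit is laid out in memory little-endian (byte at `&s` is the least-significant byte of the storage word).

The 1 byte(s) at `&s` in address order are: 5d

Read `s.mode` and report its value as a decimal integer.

[0]=0x5d (little-endian) → word 0x5d
mode:3 @ bit 0 → (0x5d>>0)&0x7 = 0x5  ←
kind:2 @ bit 3 → (0x5d>>3)&0x3 = 0x3
cnt:1 @ bit 5 → (0x5d>>5)&0x1 = 0x0
opcode:2 @ bit 6 → (0x5d>>6)&0x3 = 0x1

5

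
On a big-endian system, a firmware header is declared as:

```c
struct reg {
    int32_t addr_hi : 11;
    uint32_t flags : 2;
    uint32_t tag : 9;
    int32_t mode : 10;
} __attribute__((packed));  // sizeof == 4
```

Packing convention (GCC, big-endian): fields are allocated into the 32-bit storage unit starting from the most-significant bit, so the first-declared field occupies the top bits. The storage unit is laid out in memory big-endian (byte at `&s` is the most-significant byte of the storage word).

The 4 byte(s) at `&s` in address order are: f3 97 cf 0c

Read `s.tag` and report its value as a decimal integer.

[0]=0xf3 [1]=0x97 [2]=0xcf [3]=0x0c (big-endian) → word 0xf397cf0c
addr_hi [21+:11] = (word>>21) & 0x7ff = 1948
flags [19+:2] = (word>>19) & 0x3 = 2
tag [10+:9] = (word>>10) & 0x1ff = 499  ←
mode [0+:10] = (word>>0) & 0x3ff = 780

499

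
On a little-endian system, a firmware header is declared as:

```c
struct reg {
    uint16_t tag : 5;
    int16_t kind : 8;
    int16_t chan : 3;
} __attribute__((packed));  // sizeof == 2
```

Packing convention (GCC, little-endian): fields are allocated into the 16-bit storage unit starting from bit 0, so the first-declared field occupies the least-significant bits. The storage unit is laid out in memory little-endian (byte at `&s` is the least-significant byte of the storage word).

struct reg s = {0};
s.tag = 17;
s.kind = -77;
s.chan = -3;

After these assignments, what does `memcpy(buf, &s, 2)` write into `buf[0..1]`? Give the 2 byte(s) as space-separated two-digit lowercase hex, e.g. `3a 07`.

71 b6

tag:5 = 17 → 0x11 << 0 → word 0x0011
kind:8 = -77 → 0xb3 << 5 → word 0x1671
chan:3 = -3 → 0x5 << 13 → word 0xb671
word = 0xb671 → little-endian bytes:
  [0]=0x71  [1]=0xb6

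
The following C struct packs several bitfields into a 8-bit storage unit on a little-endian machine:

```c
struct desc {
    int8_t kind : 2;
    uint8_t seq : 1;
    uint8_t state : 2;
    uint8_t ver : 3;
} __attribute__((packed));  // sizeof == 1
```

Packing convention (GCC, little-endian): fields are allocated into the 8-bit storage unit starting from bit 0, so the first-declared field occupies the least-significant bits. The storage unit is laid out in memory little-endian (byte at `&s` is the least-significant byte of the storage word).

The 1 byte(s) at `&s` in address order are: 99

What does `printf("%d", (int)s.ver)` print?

[0]=0x99 (little-endian) → word 0x99
kind [0+:2] = (word>>0) & 0x3 = 1
seq [2+:1] = (word>>2) & 0x1 = 0
state [3+:2] = (word>>3) & 0x3 = 3
ver [5+:3] = (word>>5) & 0x7 = 4  ←

4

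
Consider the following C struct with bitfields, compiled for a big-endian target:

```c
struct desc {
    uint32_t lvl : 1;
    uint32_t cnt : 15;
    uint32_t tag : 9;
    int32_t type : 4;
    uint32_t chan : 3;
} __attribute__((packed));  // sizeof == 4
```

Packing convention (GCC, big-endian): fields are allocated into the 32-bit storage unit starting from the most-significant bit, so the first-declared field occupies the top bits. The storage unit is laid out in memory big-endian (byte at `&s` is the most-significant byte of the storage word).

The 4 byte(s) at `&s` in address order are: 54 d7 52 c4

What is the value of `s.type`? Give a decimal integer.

[0]=0x54 [1]=0xd7 [2]=0x52 [3]=0xc4 (big-endian) → word 0x54d752c4
lvl [31+:1] = (word>>31) & 0x1 = 0
cnt [16+:15] = (word>>16) & 0x7fff = 21719
tag [7+:9] = (word>>7) & 0x1ff = 165
type [3+:4] = (word>>3) & 0xf = 8  ←
chan [0+:3] = (word>>0) & 0x7 = 4
type signed 4b, MSB=1: 8 - 16 = -8

-8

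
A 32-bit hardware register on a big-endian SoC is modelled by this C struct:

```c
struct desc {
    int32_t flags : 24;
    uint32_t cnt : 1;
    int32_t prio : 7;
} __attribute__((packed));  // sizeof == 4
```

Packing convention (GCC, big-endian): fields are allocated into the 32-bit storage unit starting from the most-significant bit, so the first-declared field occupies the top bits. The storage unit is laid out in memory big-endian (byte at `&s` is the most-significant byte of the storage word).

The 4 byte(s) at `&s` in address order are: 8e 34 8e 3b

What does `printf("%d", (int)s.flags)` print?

-7457650

[0]=0x8e [1]=0x34 [2]=0x8e [3]=0x3b (big-endian) → word 0x8e348e3b
flags:24 @ bit 8 → (0x8e348e3b>>8)&0xffffff = 0x8e348e  ←
cnt:1 @ bit 7 → (0x8e348e3b>>7)&0x1 = 0x0
prio:7 @ bit 0 → (0x8e348e3b>>0)&0x7f = 0x3b
flags signed 24b, MSB=1: 9319566 - 16777216 = -7457650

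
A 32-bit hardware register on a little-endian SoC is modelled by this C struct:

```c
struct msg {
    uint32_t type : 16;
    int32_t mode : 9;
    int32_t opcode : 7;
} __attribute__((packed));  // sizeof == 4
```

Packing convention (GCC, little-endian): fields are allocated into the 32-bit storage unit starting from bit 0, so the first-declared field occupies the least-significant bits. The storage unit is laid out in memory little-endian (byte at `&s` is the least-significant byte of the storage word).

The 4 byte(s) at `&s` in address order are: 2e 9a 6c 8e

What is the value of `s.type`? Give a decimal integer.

39470

[0]=0x2e [1]=0x9a [2]=0x6c [3]=0x8e (little-endian) → word 0x8e6c9a2e
type [0+:16] = (word>>0) & 0xffff = 39470  ←
mode [16+:9] = (word>>16) & 0x1ff = 108
opcode [25+:7] = (word>>25) & 0x7f = 71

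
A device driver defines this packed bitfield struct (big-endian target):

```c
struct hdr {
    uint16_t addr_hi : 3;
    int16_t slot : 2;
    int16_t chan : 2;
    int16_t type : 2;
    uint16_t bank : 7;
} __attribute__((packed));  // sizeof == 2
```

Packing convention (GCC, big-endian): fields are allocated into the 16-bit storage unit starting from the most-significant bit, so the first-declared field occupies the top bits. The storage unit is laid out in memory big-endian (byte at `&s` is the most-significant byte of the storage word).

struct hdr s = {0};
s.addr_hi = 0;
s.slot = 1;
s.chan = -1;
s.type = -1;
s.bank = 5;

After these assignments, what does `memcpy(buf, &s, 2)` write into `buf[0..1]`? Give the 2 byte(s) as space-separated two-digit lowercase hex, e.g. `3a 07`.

[13+:3] addr_hi=0 & 0x7 = 0x0; word=0x0000
[11+:2] slot=1 & 0x3 = 0x1; word=0x0800
[9+:2] chan=-1 & 0x3 = 0x3; word=0x0e00
[7+:2] type=-1 & 0x3 = 0x3; word=0x0f80
[0+:7] bank=5 & 0x7f = 0x5; word=0x0f85
word = 0x0f85 → big-endian bytes:
  [0]=0x0f  [1]=0x85

0f 85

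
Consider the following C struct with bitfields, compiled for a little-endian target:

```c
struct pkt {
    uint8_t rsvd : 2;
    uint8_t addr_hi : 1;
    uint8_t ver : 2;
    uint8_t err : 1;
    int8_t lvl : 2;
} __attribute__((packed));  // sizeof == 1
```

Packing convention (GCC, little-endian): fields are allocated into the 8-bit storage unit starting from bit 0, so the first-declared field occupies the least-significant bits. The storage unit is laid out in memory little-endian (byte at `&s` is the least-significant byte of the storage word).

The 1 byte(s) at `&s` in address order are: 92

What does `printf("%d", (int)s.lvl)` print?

[0]=0x92 (little-endian) → word 0x92
rsvd [0+:2] = (word>>0) & 0x3 = 2
addr_hi [2+:1] = (word>>2) & 0x1 = 0
ver [3+:2] = (word>>3) & 0x3 = 2
err [5+:1] = (word>>5) & 0x1 = 0
lvl [6+:2] = (word>>6) & 0x3 = 2  ←
lvl signed 2b, MSB=1: 2 - 4 = -2

-2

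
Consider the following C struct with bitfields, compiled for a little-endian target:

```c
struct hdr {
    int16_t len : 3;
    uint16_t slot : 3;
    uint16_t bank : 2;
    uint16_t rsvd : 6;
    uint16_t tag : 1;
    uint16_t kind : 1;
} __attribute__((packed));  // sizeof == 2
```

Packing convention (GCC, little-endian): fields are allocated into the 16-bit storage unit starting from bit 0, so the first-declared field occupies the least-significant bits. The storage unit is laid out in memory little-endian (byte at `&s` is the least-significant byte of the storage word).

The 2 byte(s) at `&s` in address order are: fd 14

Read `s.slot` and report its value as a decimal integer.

7

[0]=0xfd [1]=0x14 (little-endian) → word 0x14fd
len:3 @ bit 0 → (0x14fd>>0)&0x7 = 0x5
slot:3 @ bit 3 → (0x14fd>>3)&0x7 = 0x7  ←
bank:2 @ bit 6 → (0x14fd>>6)&0x3 = 0x3
rsvd:6 @ bit 8 → (0x14fd>>8)&0x3f = 0x14
tag:1 @ bit 14 → (0x14fd>>14)&0x1 = 0x0
kind:1 @ bit 15 → (0x14fd>>15)&0x1 = 0x0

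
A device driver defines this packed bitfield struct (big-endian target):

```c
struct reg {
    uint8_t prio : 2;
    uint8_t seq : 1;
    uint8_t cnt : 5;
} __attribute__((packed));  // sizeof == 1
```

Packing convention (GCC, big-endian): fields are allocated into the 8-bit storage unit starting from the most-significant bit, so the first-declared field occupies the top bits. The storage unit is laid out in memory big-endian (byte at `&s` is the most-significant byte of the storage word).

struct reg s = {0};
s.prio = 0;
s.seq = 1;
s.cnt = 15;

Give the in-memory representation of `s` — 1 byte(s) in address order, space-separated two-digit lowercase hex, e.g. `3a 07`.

2f

prio (2b) val=0 bits=0x0 at bit 6: 0x00
seq (1b) val=1 bits=0x1 at bit 5: 0x20
cnt (5b) val=15 bits=0xf at bit 0: 0x2f
word = 0x2f → big-endian bytes:
  [0]=0x2f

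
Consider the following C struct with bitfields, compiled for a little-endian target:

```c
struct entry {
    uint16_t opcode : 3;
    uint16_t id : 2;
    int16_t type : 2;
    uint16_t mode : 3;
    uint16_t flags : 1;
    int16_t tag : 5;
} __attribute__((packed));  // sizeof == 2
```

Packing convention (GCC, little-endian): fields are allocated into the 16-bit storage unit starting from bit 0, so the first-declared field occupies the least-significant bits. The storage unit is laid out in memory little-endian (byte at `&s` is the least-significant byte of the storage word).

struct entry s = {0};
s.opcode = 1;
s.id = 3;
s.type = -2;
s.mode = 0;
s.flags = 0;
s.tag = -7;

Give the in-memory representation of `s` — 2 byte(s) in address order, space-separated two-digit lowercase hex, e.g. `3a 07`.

59 c8

opcode:3 = 1 → 0x1 << 0 → word 0x0001
id:2 = 3 → 0x3 << 3 → word 0x0019
type:2 = -2 → 0x2 << 5 → word 0x0059
mode:3 = 0 → 0x0 << 7 → word 0x0059
flags:1 = 0 → 0x0 << 10 → word 0x0059
tag:5 = -7 → 0x19 << 11 → word 0xc859
word = 0xc859 → little-endian bytes:
  [0]=0x59  [1]=0xc8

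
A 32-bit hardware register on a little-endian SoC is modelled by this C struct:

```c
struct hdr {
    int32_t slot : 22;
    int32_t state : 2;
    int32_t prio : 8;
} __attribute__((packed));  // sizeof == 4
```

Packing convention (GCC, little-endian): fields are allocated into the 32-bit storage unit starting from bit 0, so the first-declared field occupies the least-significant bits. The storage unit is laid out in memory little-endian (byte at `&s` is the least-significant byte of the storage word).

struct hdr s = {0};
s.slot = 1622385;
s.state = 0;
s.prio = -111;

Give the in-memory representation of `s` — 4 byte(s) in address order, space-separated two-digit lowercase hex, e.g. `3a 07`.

slot (22b) val=1622385 bits=0x18c171 at bit 0: 0x0018c171
state (2b) val=0 bits=0x0 at bit 22: 0x0018c171
prio (8b) val=-111 bits=0x91 at bit 24: 0x9118c171
word = 0x9118c171 → little-endian bytes:
  [0]=0x71  [1]=0xc1  [2]=0x18  [3]=0x91

71 c1 18 91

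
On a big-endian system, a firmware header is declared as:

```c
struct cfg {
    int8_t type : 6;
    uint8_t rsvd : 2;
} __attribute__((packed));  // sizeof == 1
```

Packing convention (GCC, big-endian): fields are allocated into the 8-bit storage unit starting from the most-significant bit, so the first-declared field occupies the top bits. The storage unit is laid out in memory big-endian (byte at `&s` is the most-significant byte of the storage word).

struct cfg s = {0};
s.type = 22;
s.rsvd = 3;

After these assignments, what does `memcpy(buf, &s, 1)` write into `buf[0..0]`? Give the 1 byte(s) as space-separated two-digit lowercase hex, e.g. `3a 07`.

5b

[2+:6] type=22 & 0x3f = 0x16; word=0x58
[0+:2] rsvd=3 & 0x3 = 0x3; word=0x5b
word = 0x5b → big-endian bytes:
  [0]=0x5b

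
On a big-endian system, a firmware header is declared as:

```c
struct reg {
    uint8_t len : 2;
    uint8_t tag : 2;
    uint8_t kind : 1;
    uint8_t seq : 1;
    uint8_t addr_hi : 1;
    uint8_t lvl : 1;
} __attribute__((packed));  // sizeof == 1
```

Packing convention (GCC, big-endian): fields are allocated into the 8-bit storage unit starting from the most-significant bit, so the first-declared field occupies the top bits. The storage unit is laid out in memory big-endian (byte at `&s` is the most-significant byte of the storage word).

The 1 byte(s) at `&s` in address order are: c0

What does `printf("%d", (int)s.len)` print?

3

[0]=0xc0 (big-endian) → word 0xc0
len:2 @ bit 6 → (0xc0>>6)&0x3 = 0x3  ←
tag:2 @ bit 4 → (0xc0>>4)&0x3 = 0x0
kind:1 @ bit 3 → (0xc0>>3)&0x1 = 0x0
seq:1 @ bit 2 → (0xc0>>2)&0x1 = 0x0
addr_hi:1 @ bit 1 → (0xc0>>1)&0x1 = 0x0
lvl:1 @ bit 0 → (0xc0>>0)&0x1 = 0x0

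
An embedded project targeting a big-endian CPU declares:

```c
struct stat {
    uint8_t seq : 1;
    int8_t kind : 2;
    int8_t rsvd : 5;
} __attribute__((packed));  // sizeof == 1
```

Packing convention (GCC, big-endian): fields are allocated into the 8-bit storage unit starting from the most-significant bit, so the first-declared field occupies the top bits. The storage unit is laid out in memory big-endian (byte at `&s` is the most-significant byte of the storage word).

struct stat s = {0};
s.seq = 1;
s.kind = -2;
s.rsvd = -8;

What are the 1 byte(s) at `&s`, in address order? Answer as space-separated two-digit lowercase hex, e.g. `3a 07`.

seq:1 = 1 → 0x1 << 7 → word 0x80
kind:2 = -2 → 0x2 << 5 → word 0xc0
rsvd:5 = -8 → 0x18 << 0 → word 0xd8
word = 0xd8 → big-endian bytes:
  [0]=0xd8

d8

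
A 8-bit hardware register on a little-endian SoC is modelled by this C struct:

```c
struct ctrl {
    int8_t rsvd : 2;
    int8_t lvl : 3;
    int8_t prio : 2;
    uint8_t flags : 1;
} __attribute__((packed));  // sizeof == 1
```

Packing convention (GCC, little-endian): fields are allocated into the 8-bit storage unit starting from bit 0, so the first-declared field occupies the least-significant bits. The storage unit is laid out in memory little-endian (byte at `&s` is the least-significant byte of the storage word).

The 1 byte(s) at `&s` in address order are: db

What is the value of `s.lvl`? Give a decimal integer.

[0]=0xdb (little-endian) → word 0xdb
rsvd [0+:2] = (word>>0) & 0x3 = 3
lvl [2+:3] = (word>>2) & 0x7 = 6  ←
prio [5+:2] = (word>>5) & 0x3 = 2
flags [7+:1] = (word>>7) & 0x1 = 1
lvl signed 3b, MSB=1: 6 - 8 = -2

-2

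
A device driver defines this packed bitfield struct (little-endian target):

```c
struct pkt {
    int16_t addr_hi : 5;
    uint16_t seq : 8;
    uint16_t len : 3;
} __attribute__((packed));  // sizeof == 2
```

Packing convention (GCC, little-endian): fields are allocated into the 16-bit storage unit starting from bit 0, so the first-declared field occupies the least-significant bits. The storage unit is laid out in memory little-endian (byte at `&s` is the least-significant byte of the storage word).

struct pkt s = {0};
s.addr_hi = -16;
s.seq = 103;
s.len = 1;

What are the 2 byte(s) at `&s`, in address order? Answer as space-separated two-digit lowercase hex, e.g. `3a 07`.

addr_hi:5 = -16 → 0x10 << 0 → word 0x0010
seq:8 = 103 → 0x67 << 5 → word 0x0cf0
len:3 = 1 → 0x1 << 13 → word 0x2cf0
word = 0x2cf0 → little-endian bytes:
  [0]=0xf0  [1]=0x2c

f0 2c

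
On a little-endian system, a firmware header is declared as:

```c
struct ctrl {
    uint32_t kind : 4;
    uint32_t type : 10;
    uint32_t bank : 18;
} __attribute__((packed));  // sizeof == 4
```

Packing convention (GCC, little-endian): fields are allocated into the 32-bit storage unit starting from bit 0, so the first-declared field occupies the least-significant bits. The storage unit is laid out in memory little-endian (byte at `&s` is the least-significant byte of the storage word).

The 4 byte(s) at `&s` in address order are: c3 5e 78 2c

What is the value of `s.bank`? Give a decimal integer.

45537

[0]=0xc3 [1]=0x5e [2]=0x78 [3]=0x2c (little-endian) → word 0x2c785ec3
kind:4 @ bit 0 → (0x2c785ec3>>0)&0xf = 0x3
type:10 @ bit 4 → (0x2c785ec3>>4)&0x3ff = 0x1ec
bank:18 @ bit 14 → (0x2c785ec3>>14)&0x3ffff = 0xb1e1  ←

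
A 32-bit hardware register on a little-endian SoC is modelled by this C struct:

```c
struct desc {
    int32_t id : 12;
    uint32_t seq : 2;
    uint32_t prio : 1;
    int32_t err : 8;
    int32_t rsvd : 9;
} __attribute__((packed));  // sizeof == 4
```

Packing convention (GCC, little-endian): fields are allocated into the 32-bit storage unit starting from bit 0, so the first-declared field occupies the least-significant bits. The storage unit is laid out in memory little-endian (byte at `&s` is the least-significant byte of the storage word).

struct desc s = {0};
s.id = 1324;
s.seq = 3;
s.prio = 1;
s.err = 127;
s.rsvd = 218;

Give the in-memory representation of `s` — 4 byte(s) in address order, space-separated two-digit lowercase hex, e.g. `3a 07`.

id:12 = 1324 → 0x52c << 0 → word 0x0000052c
seq:2 = 3 → 0x3 << 12 → word 0x0000352c
prio:1 = 1 → 0x1 << 14 → word 0x0000752c
err:8 = 127 → 0x7f << 15 → word 0x003ff52c
rsvd:9 = 218 → 0xda << 23 → word 0x6d3ff52c
word = 0x6d3ff52c → little-endian bytes:
  [0]=0x2c  [1]=0xf5  [2]=0x3f  [3]=0x6d

2c f5 3f 6d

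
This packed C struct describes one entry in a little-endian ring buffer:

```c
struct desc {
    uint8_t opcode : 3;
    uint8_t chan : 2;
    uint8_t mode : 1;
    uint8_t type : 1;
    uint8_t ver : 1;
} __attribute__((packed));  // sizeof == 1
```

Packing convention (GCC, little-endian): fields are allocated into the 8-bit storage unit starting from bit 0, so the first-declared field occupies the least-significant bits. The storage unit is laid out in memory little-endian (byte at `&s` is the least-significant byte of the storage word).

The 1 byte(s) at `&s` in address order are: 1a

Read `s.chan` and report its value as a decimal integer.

[0]=0x1a (little-endian) → word 0x1a
opcode [0+:3] = (word>>0) & 0x7 = 2
chan [3+:2] = (word>>3) & 0x3 = 3  ←
mode [5+:1] = (word>>5) & 0x1 = 0
type [6+:1] = (word>>6) & 0x1 = 0
ver [7+:1] = (word>>7) & 0x1 = 0

3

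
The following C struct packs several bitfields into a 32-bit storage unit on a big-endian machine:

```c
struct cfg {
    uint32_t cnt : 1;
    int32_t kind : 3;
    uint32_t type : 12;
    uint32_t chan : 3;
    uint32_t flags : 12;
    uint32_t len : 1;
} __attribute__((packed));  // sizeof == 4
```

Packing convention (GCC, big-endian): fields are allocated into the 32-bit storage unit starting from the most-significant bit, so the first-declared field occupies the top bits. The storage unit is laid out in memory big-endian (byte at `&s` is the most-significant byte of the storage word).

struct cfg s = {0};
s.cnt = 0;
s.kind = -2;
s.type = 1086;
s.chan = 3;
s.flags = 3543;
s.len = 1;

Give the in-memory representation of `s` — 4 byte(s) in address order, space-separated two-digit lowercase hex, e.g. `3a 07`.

cnt (1b) val=0 bits=0x0 at bit 31: 0x00000000
kind (3b) val=-2 bits=0x6 at bit 28: 0x60000000
type (12b) val=1086 bits=0x43e at bit 16: 0x643e0000
chan (3b) val=3 bits=0x3 at bit 13: 0x643e6000
flags (12b) val=3543 bits=0xdd7 at bit 1: 0x643e7bae
len (1b) val=1 bits=0x1 at bit 0: 0x643e7baf
word = 0x643e7baf → big-endian bytes:
  [0]=0x64  [1]=0x3e  [2]=0x7b  [3]=0xaf

64 3e 7b af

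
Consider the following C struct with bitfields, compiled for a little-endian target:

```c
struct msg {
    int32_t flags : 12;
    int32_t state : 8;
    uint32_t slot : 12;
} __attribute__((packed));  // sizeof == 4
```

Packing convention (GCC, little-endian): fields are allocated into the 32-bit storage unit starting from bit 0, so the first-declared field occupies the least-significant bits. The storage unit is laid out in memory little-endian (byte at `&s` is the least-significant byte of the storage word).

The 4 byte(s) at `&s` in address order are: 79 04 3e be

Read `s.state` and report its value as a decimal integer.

[0]=0x79 [1]=0x04 [2]=0x3e [3]=0xbe (little-endian) → word 0xbe3e0479
flags:12 @ bit 0 → (0xbe3e0479>>0)&0xfff = 0x479
state:8 @ bit 12 → (0xbe3e0479>>12)&0xff = 0xe0  ←
slot:12 @ bit 20 → (0xbe3e0479>>20)&0xfff = 0xbe3
state signed 8b, MSB=1: 224 - 256 = -32

-32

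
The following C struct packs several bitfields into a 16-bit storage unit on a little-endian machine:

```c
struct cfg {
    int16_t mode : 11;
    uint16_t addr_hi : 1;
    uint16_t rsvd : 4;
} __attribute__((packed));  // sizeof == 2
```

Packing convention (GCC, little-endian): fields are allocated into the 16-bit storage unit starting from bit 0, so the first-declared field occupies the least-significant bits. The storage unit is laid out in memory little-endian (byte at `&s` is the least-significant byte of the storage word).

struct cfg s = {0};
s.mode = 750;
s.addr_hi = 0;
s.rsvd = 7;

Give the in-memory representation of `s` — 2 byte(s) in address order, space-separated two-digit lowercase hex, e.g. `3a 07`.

mode (11b) val=750 bits=0x2ee at bit 0: 0x02ee
addr_hi (1b) val=0 bits=0x0 at bit 11: 0x02ee
rsvd (4b) val=7 bits=0x7 at bit 12: 0x72ee
word = 0x72ee → little-endian bytes:
  [0]=0xee  [1]=0x72

ee 72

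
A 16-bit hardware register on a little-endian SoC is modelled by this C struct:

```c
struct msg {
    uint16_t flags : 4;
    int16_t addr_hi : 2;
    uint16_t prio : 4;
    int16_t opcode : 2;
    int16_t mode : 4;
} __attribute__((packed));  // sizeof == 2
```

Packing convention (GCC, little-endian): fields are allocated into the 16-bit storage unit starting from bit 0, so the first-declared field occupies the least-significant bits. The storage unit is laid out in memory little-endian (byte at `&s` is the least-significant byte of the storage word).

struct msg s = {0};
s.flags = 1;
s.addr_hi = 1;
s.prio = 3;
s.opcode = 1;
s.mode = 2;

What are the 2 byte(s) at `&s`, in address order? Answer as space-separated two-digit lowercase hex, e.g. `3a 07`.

[0+:4] flags=1 & 0xf = 0x1; word=0x0001
[4+:2] addr_hi=1 & 0x3 = 0x1; word=0x0011
[6+:4] prio=3 & 0xf = 0x3; word=0x00d1
[10+:2] opcode=1 & 0x3 = 0x1; word=0x04d1
[12+:4] mode=2 & 0xf = 0x2; word=0x24d1
word = 0x24d1 → little-endian bytes:
  [0]=0xd1  [1]=0x24

d1 24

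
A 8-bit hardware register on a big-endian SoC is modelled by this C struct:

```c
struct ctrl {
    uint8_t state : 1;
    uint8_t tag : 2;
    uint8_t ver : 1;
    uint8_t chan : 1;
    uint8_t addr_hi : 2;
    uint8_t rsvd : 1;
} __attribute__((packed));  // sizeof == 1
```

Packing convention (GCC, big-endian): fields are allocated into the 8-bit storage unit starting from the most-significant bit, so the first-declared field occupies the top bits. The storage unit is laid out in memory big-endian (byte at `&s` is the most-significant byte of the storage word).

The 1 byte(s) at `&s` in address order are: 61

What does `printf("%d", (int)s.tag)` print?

[0]=0x61 (big-endian) → word 0x61
state:1 @ bit 7 → (0x61>>7)&0x1 = 0x0
tag:2 @ bit 5 → (0x61>>5)&0x3 = 0x3  ←
ver:1 @ bit 4 → (0x61>>4)&0x1 = 0x0
chan:1 @ bit 3 → (0x61>>3)&0x1 = 0x0
addr_hi:2 @ bit 1 → (0x61>>1)&0x3 = 0x0
rsvd:1 @ bit 0 → (0x61>>0)&0x1 = 0x1

3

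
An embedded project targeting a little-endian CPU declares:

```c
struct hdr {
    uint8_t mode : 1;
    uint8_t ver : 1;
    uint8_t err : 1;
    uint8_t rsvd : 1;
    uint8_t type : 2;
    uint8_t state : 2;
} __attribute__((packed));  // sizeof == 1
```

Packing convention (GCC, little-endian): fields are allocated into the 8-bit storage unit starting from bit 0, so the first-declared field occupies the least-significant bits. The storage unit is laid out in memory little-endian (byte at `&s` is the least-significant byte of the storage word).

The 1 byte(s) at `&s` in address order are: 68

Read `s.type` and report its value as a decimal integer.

[0]=0x68 (little-endian) → word 0x68
mode [0+:1] = (word>>0) & 0x1 = 0
ver [1+:1] = (word>>1) & 0x1 = 0
err [2+:1] = (word>>2) & 0x1 = 0
rsvd [3+:1] = (word>>3) & 0x1 = 1
type [4+:2] = (word>>4) & 0x3 = 2  ←
state [6+:2] = (word>>6) & 0x3 = 1

2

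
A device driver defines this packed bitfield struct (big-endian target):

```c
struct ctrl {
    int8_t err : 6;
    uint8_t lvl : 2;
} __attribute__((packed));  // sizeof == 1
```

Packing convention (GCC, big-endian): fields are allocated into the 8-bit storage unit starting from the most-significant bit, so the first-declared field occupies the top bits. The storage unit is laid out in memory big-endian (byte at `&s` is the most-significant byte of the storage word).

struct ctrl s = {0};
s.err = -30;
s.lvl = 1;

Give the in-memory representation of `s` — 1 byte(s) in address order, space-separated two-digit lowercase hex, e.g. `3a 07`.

[2+:6] err=-30 & 0x3f = 0x22; word=0x88
[0+:2] lvl=1 & 0x3 = 0x1; word=0x89
word = 0x89 → big-endian bytes:
  [0]=0x89

89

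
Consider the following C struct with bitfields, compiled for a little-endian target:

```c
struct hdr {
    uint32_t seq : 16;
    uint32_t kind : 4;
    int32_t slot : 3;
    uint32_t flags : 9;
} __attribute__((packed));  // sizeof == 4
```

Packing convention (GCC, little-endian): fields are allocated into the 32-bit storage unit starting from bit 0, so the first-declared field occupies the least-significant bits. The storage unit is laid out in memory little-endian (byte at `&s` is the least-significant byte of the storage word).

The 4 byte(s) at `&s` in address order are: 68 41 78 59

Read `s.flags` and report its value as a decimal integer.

178

[0]=0x68 [1]=0x41 [2]=0x78 [3]=0x59 (little-endian) → word 0x59784168
seq [0+:16] = (word>>0) & 0xffff = 16744
kind [16+:4] = (word>>16) & 0xf = 8
slot [20+:3] = (word>>20) & 0x7 = 7
flags [23+:9] = (word>>23) & 0x1ff = 178  ←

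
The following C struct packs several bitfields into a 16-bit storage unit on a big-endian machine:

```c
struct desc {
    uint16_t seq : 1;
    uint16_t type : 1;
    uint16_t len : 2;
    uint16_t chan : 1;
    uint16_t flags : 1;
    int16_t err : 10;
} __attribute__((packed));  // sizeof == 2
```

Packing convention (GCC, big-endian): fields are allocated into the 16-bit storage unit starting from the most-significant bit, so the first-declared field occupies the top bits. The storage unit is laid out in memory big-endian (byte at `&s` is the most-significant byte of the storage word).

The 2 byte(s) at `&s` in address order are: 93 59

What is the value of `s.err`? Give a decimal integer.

[0]=0x93 [1]=0x59 (big-endian) → word 0x9359
seq:1 @ bit 15 → (0x9359>>15)&0x1 = 0x1
type:1 @ bit 14 → (0x9359>>14)&0x1 = 0x0
len:2 @ bit 12 → (0x9359>>12)&0x3 = 0x1
chan:1 @ bit 11 → (0x9359>>11)&0x1 = 0x0
flags:1 @ bit 10 → (0x9359>>10)&0x1 = 0x0
err:10 @ bit 0 → (0x9359>>0)&0x3ff = 0x359  ←
err signed 10b, MSB=1: 857 - 1024 = -167

-167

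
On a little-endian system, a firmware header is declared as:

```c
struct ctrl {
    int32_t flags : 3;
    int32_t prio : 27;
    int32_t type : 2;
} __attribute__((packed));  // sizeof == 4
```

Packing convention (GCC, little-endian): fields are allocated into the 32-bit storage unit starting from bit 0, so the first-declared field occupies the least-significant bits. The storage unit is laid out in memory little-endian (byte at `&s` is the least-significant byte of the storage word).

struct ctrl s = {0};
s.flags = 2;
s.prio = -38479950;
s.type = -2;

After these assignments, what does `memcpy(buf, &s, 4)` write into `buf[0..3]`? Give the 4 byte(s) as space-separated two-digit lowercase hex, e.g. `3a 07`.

92 bd a6 ad

flags:3 = 2 → 0x2 << 0 → word 0x00000002
prio:27 = -38479950 → 0x5b4d7b2 << 3 → word 0x2da6bd92
type:2 = -2 → 0x2 << 30 → word 0xada6bd92
word = 0xada6bd92 → little-endian bytes:
  [0]=0x92  [1]=0xbd  [2]=0xa6  [3]=0xad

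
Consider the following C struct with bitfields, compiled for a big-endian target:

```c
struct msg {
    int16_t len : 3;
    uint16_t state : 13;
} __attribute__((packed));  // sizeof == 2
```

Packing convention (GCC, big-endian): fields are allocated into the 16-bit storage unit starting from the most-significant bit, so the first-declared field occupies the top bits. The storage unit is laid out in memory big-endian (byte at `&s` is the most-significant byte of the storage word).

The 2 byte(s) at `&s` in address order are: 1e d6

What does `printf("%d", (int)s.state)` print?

[0]=0x1e [1]=0xd6 (big-endian) → word 0x1ed6
len:3 @ bit 13 → (0x1ed6>>13)&0x7 = 0x0
state:13 @ bit 0 → (0x1ed6>>0)&0x1fff = 0x1ed6  ←

7894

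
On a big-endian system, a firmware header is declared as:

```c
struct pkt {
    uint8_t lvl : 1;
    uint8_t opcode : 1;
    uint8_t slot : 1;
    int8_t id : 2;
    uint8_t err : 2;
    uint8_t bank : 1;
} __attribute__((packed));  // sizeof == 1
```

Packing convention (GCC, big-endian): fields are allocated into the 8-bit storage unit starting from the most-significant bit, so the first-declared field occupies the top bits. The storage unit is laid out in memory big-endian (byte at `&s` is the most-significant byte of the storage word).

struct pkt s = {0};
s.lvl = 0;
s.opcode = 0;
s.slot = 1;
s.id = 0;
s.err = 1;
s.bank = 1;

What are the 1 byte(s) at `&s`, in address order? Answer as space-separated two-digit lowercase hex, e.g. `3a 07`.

23

lvl:1 = 0 → 0x0 << 7 → word 0x00
opcode:1 = 0 → 0x0 << 6 → word 0x00
slot:1 = 1 → 0x1 << 5 → word 0x20
id:2 = 0 → 0x0 << 3 → word 0x20
err:2 = 1 → 0x1 << 1 → word 0x22
bank:1 = 1 → 0x1 << 0 → word 0x23
word = 0x23 → big-endian bytes:
  [0]=0x23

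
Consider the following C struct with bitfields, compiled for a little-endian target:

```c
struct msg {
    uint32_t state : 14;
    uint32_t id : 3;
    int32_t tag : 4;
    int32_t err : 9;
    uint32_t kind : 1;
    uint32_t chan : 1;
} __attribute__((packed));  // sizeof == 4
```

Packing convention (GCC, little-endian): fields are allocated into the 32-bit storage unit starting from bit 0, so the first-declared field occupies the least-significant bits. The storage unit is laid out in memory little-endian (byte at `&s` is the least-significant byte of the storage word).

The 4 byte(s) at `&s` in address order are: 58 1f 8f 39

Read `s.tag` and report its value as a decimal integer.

[0]=0x58 [1]=0x1f [2]=0x8f [3]=0x39 (little-endian) → word 0x398f1f58
state [0+:14] = (word>>0) & 0x3fff = 8024
id [14+:3] = (word>>14) & 0x7 = 4
tag [17+:4] = (word>>17) & 0xf = 7  ←
err [21+:9] = (word>>21) & 0x1ff = 460
kind [30+:1] = (word>>30) & 0x1 = 0
chan [31+:1] = (word>>31) & 0x1 = 0
tag signed 4b, MSB=0: value = 7

7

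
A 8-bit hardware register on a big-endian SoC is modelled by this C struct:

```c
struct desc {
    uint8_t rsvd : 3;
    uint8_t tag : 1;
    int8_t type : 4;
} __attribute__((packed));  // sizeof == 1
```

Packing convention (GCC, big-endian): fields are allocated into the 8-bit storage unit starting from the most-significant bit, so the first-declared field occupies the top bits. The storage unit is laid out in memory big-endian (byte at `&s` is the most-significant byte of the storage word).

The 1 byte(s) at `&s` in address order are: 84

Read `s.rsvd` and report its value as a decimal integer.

[0]=0x84 (big-endian) → word 0x84
rsvd [5+:3] = (word>>5) & 0x7 = 4  ←
tag [4+:1] = (word>>4) & 0x1 = 0
type [0+:4] = (word>>0) & 0xf = 4

4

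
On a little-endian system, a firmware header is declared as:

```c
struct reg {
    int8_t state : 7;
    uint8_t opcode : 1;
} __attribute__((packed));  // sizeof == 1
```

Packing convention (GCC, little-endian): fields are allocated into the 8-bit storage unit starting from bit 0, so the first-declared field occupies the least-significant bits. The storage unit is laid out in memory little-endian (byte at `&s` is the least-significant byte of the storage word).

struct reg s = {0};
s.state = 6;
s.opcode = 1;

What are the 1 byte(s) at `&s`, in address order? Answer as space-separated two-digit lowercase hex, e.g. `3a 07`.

86

[0+:7] state=6 & 0x7f = 0x6; word=0x06
[7+:1] opcode=1 & 0x1 = 0x1; word=0x86
word = 0x86 → little-endian bytes:
  [0]=0x86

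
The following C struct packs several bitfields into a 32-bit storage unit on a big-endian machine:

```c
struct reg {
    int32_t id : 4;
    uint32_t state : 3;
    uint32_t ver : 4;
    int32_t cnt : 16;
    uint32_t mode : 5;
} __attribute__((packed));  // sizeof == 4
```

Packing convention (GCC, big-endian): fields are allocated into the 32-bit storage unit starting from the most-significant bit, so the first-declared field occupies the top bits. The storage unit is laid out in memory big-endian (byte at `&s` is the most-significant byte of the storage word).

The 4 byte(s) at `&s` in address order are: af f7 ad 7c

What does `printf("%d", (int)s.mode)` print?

28

[0]=0xaf [1]=0xf7 [2]=0xad [3]=0x7c (big-endian) → word 0xaff7ad7c
id [28+:4] = (word>>28) & 0xf = 10
state [25+:3] = (word>>25) & 0x7 = 7
ver [21+:4] = (word>>21) & 0xf = 15
cnt [5+:16] = (word>>5) & 0xffff = 48491
mode [0+:5] = (word>>0) & 0x1f = 28  ←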